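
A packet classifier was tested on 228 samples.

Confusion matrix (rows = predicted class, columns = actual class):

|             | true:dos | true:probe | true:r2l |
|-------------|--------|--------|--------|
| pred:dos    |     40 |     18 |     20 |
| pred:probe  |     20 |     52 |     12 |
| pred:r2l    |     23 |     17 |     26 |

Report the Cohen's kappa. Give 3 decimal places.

Observed agreement pₒ = trace/N = 118/228 = 0.5175
Expected agreement pₑ = Σ (rowᵢ·colᵢ)/N² = (83·78 + 87·84 + 58·66)/228² = 0.3388
κ = (pₒ − pₑ)/(1 − pₑ) = (0.5175 − 0.3388)/(1 − 0.3388) = 0.270

0.270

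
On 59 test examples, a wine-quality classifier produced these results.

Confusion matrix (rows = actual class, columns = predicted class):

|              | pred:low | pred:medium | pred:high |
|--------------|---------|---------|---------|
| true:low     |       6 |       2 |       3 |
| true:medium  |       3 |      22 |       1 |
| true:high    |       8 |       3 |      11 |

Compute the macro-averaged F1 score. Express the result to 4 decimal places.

0.6178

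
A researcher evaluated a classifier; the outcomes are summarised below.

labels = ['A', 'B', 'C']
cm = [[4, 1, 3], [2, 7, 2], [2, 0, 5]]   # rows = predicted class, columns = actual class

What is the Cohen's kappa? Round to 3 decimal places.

Observed agreement pₒ = trace/N = 16/26 = 0.6154
Expected agreement pₑ = Σ (rowᵢ·colᵢ)/N² = (8·8 + 8·11 + 10·7)/26² = 0.3284
κ = (pₒ − pₑ)/(1 − pₑ) = (0.6154 − 0.3284)/(1 − 0.3284) = 0.427

0.427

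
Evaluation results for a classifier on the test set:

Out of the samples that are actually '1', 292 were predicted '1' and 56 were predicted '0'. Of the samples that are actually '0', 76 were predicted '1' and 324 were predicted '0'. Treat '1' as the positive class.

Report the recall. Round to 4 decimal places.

0.8391

Recall = TP/(TP+FN) = 292/(292+56) = 292/348 = 0.8391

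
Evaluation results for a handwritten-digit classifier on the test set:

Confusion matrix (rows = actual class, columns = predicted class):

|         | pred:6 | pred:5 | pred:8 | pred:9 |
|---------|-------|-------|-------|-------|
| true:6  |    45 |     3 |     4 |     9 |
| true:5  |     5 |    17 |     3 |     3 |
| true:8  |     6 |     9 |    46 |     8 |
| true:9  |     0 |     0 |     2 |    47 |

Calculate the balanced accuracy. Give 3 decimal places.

Balanced accuracy = mean of per-class recall.
  6: recall = 45/61 = 0.7377
  5: recall = 17/28 = 0.6071
  8: recall = 46/69 = 0.6667
  9: recall = 47/49 = 0.9592
Mean = (0.7377 + 0.6071 + 0.6667 + 0.9592) / 4 = 0.743

0.743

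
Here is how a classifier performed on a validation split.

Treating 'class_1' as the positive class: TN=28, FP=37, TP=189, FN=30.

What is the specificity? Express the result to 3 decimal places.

0.431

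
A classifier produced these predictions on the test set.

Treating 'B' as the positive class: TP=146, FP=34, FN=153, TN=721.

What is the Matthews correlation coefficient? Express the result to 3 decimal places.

0.531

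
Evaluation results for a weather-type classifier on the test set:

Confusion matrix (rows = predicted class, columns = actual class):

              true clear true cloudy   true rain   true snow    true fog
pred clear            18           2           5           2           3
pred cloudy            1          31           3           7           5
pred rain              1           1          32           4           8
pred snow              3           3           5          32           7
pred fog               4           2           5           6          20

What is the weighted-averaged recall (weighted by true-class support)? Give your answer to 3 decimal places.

0.633

Per-class recall (TP/(TP+FN)):
  clear: TP=18, FN=1+1+3+4=9 → 18/27 = 0.6667
  cloudy: TP=31, FN=2+1+3+2=8 → 31/39 = 0.7949
  rain: TP=32, FN=5+3+5+5=18 → 32/50 = 0.6400
  snow: TP=32, FN=2+7+4+6=19 → 32/51 = 0.6275
  fog: TP=20, FN=3+5+8+7=23 → 20/43 = 0.4651
Weighted-recall = Σ (supportᵢ/N)·recallᵢ with N=210: (27/210)·0.6667 + (39/210)·0.7949 + (50/210)·0.6400 + (51/210)·0.6275 + (43/210)·0.4651 = 0.633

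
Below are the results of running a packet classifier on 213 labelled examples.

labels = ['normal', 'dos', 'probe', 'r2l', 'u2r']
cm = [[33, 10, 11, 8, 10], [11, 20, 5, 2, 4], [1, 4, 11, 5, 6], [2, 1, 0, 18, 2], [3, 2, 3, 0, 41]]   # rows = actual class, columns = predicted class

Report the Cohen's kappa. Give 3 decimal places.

Observed agreement pₒ = trace/N = 123/213 = 0.5775
Expected agreement pₑ = Σ (rowᵢ·colᵢ)/N² = (72·50 + 42·37 + 27·30 + 23·33 + 49·63)/213² = 0.2162
κ = (pₒ − pₑ)/(1 − pₑ) = (0.5775 − 0.2162)/(1 − 0.2162) = 0.461

0.461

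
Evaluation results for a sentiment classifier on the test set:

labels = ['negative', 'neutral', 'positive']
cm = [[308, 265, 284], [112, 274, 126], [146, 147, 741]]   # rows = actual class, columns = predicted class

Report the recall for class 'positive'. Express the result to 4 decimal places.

One-vs-rest for 'positive': TP = diagonal; FP = other classes predicted 'positive'; FN = 'positive' predicted as other.
recall = TP/(TP+FN).
positive: TP=741, FN=146+147=293 → 741/1034 = 0.71663

0.7166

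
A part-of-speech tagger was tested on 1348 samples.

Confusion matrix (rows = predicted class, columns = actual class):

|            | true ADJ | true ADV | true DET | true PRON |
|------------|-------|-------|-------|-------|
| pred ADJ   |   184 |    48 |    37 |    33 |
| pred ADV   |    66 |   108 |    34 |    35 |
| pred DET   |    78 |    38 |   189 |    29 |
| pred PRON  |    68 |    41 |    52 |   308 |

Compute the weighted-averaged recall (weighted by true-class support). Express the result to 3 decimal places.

0.585

Per-class recall (TP/(TP+FN)):
  ADJ: TP=184, FN=66+78+68=212 → 184/396 = 0.4646
  ADV: TP=108, FN=48+38+41=127 → 108/235 = 0.4596
  DET: TP=189, FN=37+34+52=123 → 189/312 = 0.6058
  PRON: TP=308, FN=33+35+29=97 → 308/405 = 0.7605
Weighted-recall = Σ (supportᵢ/N)·recallᵢ with N=1348: (396/1348)·0.4646 + (235/1348)·0.4596 + (312/1348)·0.6058 + (405/1348)·0.7605 = 0.585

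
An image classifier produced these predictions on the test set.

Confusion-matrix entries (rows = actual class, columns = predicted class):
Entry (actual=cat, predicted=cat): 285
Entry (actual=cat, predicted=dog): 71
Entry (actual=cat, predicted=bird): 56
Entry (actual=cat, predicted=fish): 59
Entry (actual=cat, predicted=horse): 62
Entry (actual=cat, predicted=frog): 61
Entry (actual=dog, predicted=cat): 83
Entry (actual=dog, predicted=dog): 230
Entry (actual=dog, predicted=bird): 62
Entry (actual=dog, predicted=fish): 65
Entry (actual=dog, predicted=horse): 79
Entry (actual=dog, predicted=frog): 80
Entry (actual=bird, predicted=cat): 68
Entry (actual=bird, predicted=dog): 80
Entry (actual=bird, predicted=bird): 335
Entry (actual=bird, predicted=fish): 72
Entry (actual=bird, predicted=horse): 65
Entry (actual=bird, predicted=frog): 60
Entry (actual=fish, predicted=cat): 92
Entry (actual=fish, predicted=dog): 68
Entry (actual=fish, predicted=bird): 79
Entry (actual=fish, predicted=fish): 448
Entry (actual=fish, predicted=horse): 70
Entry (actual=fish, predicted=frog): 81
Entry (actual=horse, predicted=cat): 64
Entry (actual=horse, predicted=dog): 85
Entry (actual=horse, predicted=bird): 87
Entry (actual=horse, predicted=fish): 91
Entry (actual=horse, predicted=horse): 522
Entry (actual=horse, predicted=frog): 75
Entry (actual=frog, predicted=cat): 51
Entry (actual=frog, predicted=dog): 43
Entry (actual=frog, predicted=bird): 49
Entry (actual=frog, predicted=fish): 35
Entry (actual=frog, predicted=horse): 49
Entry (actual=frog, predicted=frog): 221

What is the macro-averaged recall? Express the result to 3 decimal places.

0.492

Per-class recall (TP/(TP+FN)):
  cat: TP=285, FN=71+56+59+62+61=309 → 285/594 = 0.4798
  dog: TP=230, FN=83+62+65+79+80=369 → 230/599 = 0.3840
  bird: TP=335, FN=68+80+72+65+60=345 → 335/680 = 0.4926
  fish: TP=448, FN=92+68+79+70+81=390 → 448/838 = 0.5346
  horse: TP=522, FN=64+85+87+91+75=402 → 522/924 = 0.5649
  frog: TP=221, FN=51+43+49+35+49=227 → 221/448 = 0.4933
Macro-recall = mean = (0.4798 + 0.3840 + 0.4926 + 0.5346 + 0.5649 + 0.4933) / 6 = 0.492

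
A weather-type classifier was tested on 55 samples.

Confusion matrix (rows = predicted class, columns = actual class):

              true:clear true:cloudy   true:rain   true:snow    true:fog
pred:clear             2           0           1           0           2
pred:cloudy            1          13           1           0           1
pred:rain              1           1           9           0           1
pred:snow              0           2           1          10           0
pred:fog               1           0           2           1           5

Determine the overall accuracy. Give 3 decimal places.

Accuracy = trace / total = (2+13+9+10+5=39) / 55 = 39/55 = 0.709

0.709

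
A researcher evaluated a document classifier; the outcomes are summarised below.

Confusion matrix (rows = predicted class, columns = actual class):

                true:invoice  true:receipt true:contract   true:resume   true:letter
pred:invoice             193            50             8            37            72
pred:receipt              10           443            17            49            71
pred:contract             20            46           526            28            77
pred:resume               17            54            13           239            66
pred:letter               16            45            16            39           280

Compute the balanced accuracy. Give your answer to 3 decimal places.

0.692

Balanced accuracy = mean of per-class recall.
  invoice: recall = 193/256 = 0.7539
  receipt: recall = 443/638 = 0.6944
  contract: recall = 526/580 = 0.9069
  resume: recall = 239/392 = 0.6097
  letter: recall = 280/566 = 0.4947
Mean = (0.7539 + 0.6944 + 0.9069 + 0.6097 + 0.4947) / 5 = 0.692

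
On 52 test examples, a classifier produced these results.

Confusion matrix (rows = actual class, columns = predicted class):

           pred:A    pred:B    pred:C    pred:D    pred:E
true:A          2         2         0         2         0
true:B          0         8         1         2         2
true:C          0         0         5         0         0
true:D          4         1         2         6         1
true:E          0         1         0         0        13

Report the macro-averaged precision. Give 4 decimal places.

0.6075

Per-class precision (TP/(TP+FP)):
  A: TP=2, FP=0+0+4+0=4 → 2/6 = 0.33333
  B: TP=8, FP=2+0+1+1=4 → 8/12 = 0.66667
  C: TP=5, FP=0+1+2+0=3 → 5/8 = 0.62500
  D: TP=6, FP=2+2+0+0=4 → 6/10 = 0.60000
  E: TP=13, FP=0+2+0+1=3 → 13/16 = 0.81250
Macro-precision = mean = (0.33333 + 0.66667 + 0.62500 + 0.60000 + 0.81250) / 5 = 0.6075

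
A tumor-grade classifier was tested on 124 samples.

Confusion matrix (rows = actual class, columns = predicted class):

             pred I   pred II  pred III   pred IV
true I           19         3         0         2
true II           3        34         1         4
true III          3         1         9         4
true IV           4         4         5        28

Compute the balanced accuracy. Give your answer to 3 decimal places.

Balanced accuracy = mean of per-class recall.
  I: recall = 19/24 = 0.7917
  II: recall = 34/42 = 0.8095
  III: recall = 9/17 = 0.5294
  IV: recall = 28/41 = 0.6829
Mean = (0.7917 + 0.8095 + 0.5294 + 0.6829) / 4 = 0.703

0.703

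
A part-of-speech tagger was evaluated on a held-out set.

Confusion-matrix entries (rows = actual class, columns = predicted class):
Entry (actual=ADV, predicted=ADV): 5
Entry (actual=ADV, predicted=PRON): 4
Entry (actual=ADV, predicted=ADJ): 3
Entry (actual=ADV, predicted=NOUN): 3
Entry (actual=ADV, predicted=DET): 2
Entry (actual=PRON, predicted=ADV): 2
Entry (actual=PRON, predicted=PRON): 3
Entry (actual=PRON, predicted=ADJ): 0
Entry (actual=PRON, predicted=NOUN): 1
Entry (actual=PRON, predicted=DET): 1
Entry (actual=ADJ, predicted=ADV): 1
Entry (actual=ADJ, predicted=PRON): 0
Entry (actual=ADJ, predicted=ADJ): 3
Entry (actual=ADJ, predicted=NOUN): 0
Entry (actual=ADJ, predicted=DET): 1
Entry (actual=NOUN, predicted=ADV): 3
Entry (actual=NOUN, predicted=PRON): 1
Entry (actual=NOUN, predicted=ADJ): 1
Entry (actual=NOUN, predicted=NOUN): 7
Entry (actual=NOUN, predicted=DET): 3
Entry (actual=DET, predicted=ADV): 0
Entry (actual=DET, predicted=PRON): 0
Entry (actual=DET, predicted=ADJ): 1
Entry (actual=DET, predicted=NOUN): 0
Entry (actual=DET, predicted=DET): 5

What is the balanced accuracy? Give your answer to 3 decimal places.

0.525

Balanced accuracy = mean of per-class recall.
  ADV: recall = 5/17 = 0.2941
  PRON: recall = 3/7 = 0.4286
  ADJ: recall = 3/5 = 0.6000
  NOUN: recall = 7/15 = 0.4667
  DET: recall = 5/6 = 0.8333
Mean = (0.2941 + 0.4286 + 0.6000 + 0.4667 + 0.8333) / 5 = 0.525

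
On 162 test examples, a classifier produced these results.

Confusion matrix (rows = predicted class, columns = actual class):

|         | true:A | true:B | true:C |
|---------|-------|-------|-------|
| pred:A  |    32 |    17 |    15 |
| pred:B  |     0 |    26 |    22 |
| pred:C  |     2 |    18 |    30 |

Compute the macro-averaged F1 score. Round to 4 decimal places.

Per-class F1 score (2·TP/(2·TP+FP+FN)):
  A: TP=32, FP=17+15=32, FN=0+2=2 → 64/98 = 0.65306
  B: TP=26, FP=0+22=22, FN=17+18=35 → 52/109 = 0.47706
  C: TP=30, FP=2+18=20, FN=15+22=37 → 60/117 = 0.51282
Macro-F1 score = mean = (0.65306 + 0.47706 + 0.51282) / 3 = 0.5476

0.5476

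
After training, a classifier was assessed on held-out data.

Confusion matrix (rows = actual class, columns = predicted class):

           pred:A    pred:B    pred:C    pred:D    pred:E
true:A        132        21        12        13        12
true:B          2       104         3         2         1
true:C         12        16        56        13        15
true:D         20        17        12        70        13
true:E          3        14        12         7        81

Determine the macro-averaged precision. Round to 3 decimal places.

Per-class precision (TP/(TP+FP)):
  A: TP=132, FP=2+12+20+3=37 → 132/169 = 0.7811
  B: TP=104, FP=21+16+17+14=68 → 104/172 = 0.6047
  C: TP=56, FP=12+3+12+12=39 → 56/95 = 0.5895
  D: TP=70, FP=13+2+13+7=35 → 70/105 = 0.6667
  E: TP=81, FP=12+1+15+13=41 → 81/122 = 0.6639
Macro-precision = mean = (0.7811 + 0.6047 + 0.5895 + 0.6667 + 0.6639) / 5 = 0.661

0.661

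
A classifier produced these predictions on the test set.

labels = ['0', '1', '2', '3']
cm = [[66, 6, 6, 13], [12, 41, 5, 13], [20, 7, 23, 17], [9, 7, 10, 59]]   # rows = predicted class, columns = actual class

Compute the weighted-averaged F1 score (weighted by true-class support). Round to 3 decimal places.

0.611

Per-class F1 score (2·TP/(2·TP+FP+FN)):
  0: TP=66, FP=6+6+13=25, FN=12+20+9=41 → 132/198 = 0.6667
  1: TP=41, FP=12+5+13=30, FN=6+7+7=20 → 82/132 = 0.6212
  2: TP=23, FP=20+7+17=44, FN=6+5+10=21 → 46/111 = 0.4144
  3: TP=59, FP=9+7+10=26, FN=13+13+17=43 → 118/187 = 0.6310
Weighted-F1 score = Σ (supportᵢ/N)·F1 scoreᵢ with N=314: (107/314)·0.6667 + (61/314)·0.6212 + (44/314)·0.4144 + (102/314)·0.6310 = 0.611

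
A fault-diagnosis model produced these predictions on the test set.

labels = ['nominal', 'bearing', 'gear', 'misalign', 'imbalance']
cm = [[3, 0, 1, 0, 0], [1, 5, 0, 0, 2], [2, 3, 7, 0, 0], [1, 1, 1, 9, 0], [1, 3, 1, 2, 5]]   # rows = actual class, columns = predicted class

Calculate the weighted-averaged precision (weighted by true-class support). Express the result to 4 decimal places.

0.6588

Per-class precision (TP/(TP+FP)):
  nominal: TP=3, FP=1+2+1+1=5 → 3/8 = 0.37500
  bearing: TP=5, FP=0+3+1+3=7 → 5/12 = 0.41667
  gear: TP=7, FP=1+0+1+1=3 → 7/10 = 0.70000
  misalign: TP=9, FP=0+0+0+2=2 → 9/11 = 0.81818
  imbalance: TP=5, FP=0+2+0+0=2 → 5/7 = 0.71429
Weighted-precision = Σ (supportᵢ/N)·precisionᵢ with N=48: (4/48)·0.37500 + (8/48)·0.41667 + (12/48)·0.70000 + (12/48)·0.81818 + (12/48)·0.71429 = 0.6588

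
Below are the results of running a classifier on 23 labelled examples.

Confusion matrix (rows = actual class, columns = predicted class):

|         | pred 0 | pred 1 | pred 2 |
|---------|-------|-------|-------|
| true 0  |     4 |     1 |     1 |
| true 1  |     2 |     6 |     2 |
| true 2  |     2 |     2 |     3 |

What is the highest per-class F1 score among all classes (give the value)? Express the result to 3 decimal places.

0.632

Per-class F1 score (2·TP/(2·TP+FP+FN)):
  0: TP=4, FP=2+2=4, FN=1+1=2 → 8/14 = 0.5714
  1: TP=6, FP=1+2=3, FN=2+2=4 → 12/19 = 0.6316
  2: TP=3, FP=1+2=3, FN=2+2=4 → 6/13 = 0.4615
Highest is class '1' with F1 score = 0.632.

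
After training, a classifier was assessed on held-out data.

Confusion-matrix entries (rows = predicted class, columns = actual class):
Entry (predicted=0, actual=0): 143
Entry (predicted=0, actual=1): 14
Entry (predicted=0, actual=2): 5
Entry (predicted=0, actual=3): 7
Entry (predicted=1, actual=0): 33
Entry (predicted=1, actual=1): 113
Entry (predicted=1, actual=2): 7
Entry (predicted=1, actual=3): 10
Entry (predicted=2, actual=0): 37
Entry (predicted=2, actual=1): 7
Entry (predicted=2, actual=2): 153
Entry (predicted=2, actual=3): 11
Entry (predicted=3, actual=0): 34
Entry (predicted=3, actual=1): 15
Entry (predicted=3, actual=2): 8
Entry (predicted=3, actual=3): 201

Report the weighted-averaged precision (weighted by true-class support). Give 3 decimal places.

0.774

Per-class precision (TP/(TP+FP)):
  0: TP=143, FP=14+5+7=26 → 143/169 = 0.8462
  1: TP=113, FP=33+7+10=50 → 113/163 = 0.6933
  2: TP=153, FP=37+7+11=55 → 153/208 = 0.7356
  3: TP=201, FP=34+15+8=57 → 201/258 = 0.7791
Weighted-precision = Σ (supportᵢ/N)·precisionᵢ with N=798: (247/798)·0.8462 + (149/798)·0.6933 + (173/798)·0.7356 + (229/798)·0.7791 = 0.774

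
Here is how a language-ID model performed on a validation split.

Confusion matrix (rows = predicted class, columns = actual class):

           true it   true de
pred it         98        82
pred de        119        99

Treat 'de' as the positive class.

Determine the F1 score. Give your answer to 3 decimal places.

0.496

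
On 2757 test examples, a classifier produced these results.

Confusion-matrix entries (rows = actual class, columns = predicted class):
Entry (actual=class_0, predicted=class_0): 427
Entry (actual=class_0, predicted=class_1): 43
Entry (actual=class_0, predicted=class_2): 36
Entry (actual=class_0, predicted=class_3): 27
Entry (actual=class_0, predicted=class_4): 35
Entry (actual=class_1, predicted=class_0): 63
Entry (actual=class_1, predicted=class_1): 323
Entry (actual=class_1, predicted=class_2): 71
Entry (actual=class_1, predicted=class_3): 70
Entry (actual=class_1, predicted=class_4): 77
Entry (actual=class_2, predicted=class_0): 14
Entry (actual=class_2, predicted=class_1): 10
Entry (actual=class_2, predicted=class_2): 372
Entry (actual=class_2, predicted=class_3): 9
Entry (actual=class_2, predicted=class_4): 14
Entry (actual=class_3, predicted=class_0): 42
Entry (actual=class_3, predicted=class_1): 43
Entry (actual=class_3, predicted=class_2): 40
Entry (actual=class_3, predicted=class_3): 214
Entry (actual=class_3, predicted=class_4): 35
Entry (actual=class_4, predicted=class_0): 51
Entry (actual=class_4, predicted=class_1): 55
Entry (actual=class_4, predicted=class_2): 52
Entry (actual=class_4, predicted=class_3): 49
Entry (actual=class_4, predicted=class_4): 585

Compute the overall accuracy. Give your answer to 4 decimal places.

Accuracy = trace / total = (427+323+372+214+585=1921) / 2757 = 1921/2757 = 0.6968

0.6968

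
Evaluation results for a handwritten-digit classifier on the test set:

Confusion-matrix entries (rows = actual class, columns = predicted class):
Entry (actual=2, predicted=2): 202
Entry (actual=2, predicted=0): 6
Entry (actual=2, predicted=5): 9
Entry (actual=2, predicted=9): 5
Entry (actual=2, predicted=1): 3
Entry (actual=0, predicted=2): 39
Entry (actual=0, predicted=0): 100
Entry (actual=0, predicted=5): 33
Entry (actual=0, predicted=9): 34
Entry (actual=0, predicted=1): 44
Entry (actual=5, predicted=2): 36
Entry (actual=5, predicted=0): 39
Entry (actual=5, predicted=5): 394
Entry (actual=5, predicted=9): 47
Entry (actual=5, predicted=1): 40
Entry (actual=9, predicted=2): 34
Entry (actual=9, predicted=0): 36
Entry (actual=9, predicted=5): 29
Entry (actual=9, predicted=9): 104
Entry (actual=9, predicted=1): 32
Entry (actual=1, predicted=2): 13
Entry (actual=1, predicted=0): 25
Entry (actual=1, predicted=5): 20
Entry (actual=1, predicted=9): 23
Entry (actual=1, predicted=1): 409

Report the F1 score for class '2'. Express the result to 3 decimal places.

0.736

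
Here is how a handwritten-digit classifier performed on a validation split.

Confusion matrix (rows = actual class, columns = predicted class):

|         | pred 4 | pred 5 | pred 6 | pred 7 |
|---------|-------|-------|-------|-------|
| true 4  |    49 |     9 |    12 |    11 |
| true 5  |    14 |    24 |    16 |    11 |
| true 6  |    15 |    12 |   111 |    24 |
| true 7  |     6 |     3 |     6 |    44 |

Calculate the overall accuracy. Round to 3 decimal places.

Accuracy = trace / total = (49+24+111+44=228) / 367 = 228/367 = 0.621

0.621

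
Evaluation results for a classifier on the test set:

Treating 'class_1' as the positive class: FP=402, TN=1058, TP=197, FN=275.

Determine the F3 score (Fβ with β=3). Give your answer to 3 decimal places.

0.406

Fβ = (1+β²)·TP / ((1+β²)·TP + β²·FN + FP), with β²=9
= 10·197 / (10·197 + 9·275 + 402) = 0.406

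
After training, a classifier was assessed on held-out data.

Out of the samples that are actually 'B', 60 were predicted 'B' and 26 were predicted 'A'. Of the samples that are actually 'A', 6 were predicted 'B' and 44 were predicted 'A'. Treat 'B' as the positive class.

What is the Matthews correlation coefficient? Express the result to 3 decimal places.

0.557

MCC = (TP·TN − FP·FN) / √((TP+FP)(TP+FN)(TN+FP)(TN+FN))
Numerator = 60·44 − 6·26 = 2484
Denominator = √(66·86·50·70) = √19866000 = 4457.1291
MCC = 2484 / 4457.1291 = 0.557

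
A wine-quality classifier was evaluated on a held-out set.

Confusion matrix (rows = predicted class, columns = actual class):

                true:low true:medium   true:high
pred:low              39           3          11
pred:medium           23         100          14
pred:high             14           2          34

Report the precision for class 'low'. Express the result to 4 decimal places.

0.7358

Treat 'low' as positive and all other classes as negative.
precision = TP/(TP+FP).
low: TP=39, FP=3+11=14 → 39/53 = 0.73585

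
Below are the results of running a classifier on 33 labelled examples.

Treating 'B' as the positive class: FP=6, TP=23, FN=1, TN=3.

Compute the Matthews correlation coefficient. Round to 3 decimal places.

MCC = (TP·TN − FP·FN) / √((TP+FP)(TP+FN)(TN+FP)(TN+FN))
Numerator = 23·3 − 6·1 = 63
Denominator = √(29·24·9·4) = √25056 = 158.2909
MCC = 63 / 158.2909 = 0.398

0.398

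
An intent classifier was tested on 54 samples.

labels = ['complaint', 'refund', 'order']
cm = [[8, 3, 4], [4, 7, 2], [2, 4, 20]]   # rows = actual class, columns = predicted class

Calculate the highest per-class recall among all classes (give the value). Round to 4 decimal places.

Per-class recall (TP/(TP+FN)):
  complaint: TP=8, FN=3+4=7 → 8/15 = 0.53333
  refund: TP=7, FN=4+2=6 → 7/13 = 0.53846
  order: TP=20, FN=2+4=6 → 20/26 = 0.76923
Highest is class 'order' with recall = 0.7692.

0.7692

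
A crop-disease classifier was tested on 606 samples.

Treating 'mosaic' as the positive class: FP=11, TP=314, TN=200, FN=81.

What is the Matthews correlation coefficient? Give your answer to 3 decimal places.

0.710

MCC = (TP·TN − FP·FN) / √((TP+FP)(TP+FN)(TN+FP)(TN+FN))
Numerator = 314·200 − 11·81 = 61909
Denominator = √(325·395·211·281) = √7611482125 = 87243.8085
MCC = 61909 / 87243.8085 = 0.710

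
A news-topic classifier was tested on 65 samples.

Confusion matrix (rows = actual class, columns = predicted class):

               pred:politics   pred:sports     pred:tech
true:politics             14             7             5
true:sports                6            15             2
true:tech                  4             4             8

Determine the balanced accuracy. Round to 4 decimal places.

Balanced accuracy = mean of per-class recall.
  politics: recall = 14/26 = 0.53846
  sports: recall = 15/23 = 0.65217
  tech: recall = 8/16 = 0.50000
Mean = (0.53846 + 0.65217 + 0.50000) / 3 = 0.5635

0.5635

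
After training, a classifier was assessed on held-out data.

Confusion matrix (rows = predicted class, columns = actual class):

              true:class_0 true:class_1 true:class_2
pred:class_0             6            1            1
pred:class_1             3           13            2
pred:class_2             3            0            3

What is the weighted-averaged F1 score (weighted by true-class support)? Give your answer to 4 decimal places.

Per-class F1 score (2·TP/(2·TP+FP+FN)):
  class_0: TP=6, FP=1+1=2, FN=3+3=6 → 12/20 = 0.60000
  class_1: TP=13, FP=3+2=5, FN=1+0=1 → 26/32 = 0.81250
  class_2: TP=3, FP=3+0=3, FN=1+2=3 → 6/12 = 0.50000
Weighted-F1 score = Σ (supportᵢ/N)·F1 scoreᵢ with N=32: (12/32)·0.60000 + (14/32)·0.81250 + (6/32)·0.50000 = 0.6742

0.6742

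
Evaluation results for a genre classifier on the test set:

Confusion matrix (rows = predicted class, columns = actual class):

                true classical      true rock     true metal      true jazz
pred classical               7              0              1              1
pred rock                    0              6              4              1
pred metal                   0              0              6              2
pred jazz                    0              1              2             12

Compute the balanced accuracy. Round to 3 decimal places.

Balanced accuracy = mean of per-class recall.
  classical: recall = 7/7 = 1.0000
  rock: recall = 6/7 = 0.8571
  metal: recall = 6/13 = 0.4615
  jazz: recall = 12/16 = 0.7500
Mean = (1.0000 + 0.8571 + 0.4615 + 0.7500) / 4 = 0.767

0.767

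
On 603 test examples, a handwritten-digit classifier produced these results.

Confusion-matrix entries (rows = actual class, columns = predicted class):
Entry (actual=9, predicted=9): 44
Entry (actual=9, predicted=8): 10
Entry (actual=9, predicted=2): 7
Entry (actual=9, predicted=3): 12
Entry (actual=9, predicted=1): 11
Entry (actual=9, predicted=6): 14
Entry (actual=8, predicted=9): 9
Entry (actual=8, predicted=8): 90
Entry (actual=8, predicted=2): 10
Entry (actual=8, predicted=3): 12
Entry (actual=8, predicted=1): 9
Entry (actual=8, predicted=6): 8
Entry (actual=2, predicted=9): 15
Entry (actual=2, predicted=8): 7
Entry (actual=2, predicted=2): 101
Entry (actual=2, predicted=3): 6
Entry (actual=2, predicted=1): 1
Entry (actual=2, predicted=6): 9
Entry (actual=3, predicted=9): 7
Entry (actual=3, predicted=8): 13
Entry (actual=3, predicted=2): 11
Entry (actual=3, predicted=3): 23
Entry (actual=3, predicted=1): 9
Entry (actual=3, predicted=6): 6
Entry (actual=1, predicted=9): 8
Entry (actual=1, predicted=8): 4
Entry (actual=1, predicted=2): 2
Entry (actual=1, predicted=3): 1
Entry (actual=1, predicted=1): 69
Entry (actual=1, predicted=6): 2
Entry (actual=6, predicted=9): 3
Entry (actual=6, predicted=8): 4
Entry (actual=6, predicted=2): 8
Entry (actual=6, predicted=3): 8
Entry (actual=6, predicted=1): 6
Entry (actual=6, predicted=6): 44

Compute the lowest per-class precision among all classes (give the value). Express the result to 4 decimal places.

0.3710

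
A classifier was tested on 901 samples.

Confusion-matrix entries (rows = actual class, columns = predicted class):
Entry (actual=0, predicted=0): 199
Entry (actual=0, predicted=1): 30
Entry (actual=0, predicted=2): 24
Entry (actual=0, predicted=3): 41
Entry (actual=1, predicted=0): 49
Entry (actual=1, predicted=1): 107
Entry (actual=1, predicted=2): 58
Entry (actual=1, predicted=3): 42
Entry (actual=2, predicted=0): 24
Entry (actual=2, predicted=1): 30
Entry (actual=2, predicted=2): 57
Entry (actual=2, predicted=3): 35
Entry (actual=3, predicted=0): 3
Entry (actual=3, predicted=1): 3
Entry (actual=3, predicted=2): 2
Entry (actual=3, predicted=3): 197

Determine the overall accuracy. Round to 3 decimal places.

Accuracy = trace / total = (199+107+57+197=560) / 901 = 560/901 = 0.622

0.622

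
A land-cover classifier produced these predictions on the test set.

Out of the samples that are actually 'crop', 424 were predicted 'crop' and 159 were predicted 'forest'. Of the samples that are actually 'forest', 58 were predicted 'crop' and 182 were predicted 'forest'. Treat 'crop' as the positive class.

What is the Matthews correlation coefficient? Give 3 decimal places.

MCC = (TP·TN − FP·FN) / √((TP+FP)(TP+FN)(TN+FP)(TN+FN))
Numerator = 424·182 − 58·159 = 67946
Denominator = √(482·583·240·341) = √22997531040 = 151649.3687
MCC = 67946 / 151649.3687 = 0.448

0.448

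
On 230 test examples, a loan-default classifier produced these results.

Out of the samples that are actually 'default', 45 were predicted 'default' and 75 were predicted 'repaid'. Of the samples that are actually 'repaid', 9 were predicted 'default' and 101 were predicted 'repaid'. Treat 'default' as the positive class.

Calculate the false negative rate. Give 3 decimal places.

0.625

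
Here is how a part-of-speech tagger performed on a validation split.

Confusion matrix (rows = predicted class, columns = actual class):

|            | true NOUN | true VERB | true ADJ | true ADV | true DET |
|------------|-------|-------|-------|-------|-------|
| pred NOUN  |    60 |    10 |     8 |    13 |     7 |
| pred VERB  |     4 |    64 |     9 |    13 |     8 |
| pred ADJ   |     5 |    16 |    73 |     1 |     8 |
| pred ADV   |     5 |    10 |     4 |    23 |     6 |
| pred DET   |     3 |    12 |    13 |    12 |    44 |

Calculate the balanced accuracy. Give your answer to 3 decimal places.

0.601

Balanced accuracy = mean of per-class recall.
  NOUN: recall = 60/77 = 0.7792
  VERB: recall = 64/112 = 0.5714
  ADJ: recall = 73/107 = 0.6822
  ADV: recall = 23/62 = 0.3710
  DET: recall = 44/73 = 0.6027
Mean = (0.7792 + 0.5714 + 0.6822 + 0.3710 + 0.6027) / 5 = 0.601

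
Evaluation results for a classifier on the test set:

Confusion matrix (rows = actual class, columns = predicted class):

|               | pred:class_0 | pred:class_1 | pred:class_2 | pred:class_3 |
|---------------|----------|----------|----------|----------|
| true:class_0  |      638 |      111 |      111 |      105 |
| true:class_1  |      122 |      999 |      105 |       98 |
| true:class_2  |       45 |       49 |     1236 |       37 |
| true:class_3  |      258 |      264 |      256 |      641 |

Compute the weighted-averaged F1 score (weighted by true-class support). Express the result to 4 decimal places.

Per-class F1 score (2·TP/(2·TP+FP+FN)):
  class_0: TP=638, FP=122+45+258=425, FN=111+111+105=327 → 1276/2028 = 0.62919
  class_1: TP=999, FP=111+49+264=424, FN=122+105+98=325 → 1998/2747 = 0.72734
  class_2: TP=1236, FP=111+105+256=472, FN=45+49+37=131 → 2472/3075 = 0.80390
  class_3: TP=641, FP=105+98+37=240, FN=258+264+256=778 → 1282/2300 = 0.55739
Weighted-F1 score = Σ (supportᵢ/N)·F1 scoreᵢ with N=5075: (965/5075)·0.62919 + (1324/5075)·0.72734 + (1367/5075)·0.80390 + (1419/5075)·0.55739 = 0.6818

0.6818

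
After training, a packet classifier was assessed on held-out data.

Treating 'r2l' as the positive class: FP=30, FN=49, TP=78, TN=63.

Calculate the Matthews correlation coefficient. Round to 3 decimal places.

0.288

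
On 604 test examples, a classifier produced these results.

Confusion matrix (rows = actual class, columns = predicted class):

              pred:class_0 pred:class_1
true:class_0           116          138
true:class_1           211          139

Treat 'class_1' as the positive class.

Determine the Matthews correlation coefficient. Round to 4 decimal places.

-0.1448

MCC = (TP·TN − FP·FN) / √((TP+FP)(TP+FN)(TN+FP)(TN+FN))
Numerator = 139·116 − 138·211 = -12994
Denominator = √(277·350·254·327) = √8052473100 = 89735.5732
MCC = -12994 / 89735.5732 = -0.1448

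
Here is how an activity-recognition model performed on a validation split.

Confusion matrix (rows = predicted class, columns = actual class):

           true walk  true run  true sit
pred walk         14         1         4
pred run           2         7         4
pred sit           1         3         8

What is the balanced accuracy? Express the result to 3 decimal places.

0.653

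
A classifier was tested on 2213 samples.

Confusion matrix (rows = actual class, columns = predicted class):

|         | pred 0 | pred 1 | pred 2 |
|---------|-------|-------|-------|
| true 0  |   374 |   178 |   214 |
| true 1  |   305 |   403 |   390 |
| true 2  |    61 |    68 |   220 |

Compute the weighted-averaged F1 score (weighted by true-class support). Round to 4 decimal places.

Per-class F1 score (2·TP/(2·TP+FP+FN)):
  0: TP=374, FP=305+61=366, FN=178+214=392 → 748/1506 = 0.49668
  1: TP=403, FP=178+68=246, FN=305+390=695 → 806/1747 = 0.46136
  2: TP=220, FP=214+390=604, FN=61+68=129 → 440/1173 = 0.37511
Weighted-F1 score = Σ (supportᵢ/N)·F1 scoreᵢ with N=2213: (766/2213)·0.49668 + (1098/2213)·0.46136 + (349/2213)·0.37511 = 0.4600

0.4600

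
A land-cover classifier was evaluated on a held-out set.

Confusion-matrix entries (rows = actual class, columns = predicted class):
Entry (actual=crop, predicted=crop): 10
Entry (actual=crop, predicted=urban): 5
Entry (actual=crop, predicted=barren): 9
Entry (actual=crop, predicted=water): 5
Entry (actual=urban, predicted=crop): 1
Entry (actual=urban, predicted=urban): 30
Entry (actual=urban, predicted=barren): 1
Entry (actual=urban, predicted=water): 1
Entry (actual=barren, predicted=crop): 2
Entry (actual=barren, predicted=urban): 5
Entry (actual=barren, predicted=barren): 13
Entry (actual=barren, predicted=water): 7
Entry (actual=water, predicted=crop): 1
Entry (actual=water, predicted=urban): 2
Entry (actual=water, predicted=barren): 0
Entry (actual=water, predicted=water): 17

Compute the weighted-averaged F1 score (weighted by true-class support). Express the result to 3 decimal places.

0.620

Per-class F1 score (2·TP/(2·TP+FP+FN)):
  crop: TP=10, FP=1+2+1=4, FN=5+9+5=19 → 20/43 = 0.4651
  urban: TP=30, FP=5+5+2=12, FN=1+1+1=3 → 60/75 = 0.8000
  barren: TP=13, FP=9+1+0=10, FN=2+5+7=14 → 26/50 = 0.5200
  water: TP=17, FP=5+1+7=13, FN=1+2+0=3 → 34/50 = 0.6800
Weighted-F1 score = Σ (supportᵢ/N)·F1 scoreᵢ with N=109: (29/109)·0.4651 + (33/109)·0.8000 + (27/109)·0.5200 + (20/109)·0.6800 = 0.620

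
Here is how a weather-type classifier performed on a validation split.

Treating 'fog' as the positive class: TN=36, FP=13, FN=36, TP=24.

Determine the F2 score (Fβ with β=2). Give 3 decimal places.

0.433

Fβ = (1+β²)·TP / ((1+β²)·TP + β²·FN + FP), with β²=4
= 5·24 / (5·24 + 4·36 + 13) = 0.433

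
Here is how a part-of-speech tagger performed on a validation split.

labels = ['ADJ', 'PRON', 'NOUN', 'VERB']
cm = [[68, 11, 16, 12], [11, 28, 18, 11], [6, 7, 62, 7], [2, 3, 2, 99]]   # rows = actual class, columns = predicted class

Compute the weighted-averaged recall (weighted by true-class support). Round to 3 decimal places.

0.708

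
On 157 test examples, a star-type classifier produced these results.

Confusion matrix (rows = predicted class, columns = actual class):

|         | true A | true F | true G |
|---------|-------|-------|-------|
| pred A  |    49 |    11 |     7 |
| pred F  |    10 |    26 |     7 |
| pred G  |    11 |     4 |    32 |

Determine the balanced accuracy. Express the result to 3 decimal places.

Balanced accuracy = mean of per-class recall.
  A: recall = 49/70 = 0.7000
  F: recall = 26/41 = 0.6341
  G: recall = 32/46 = 0.6957
Mean = (0.7000 + 0.6341 + 0.6957) / 3 = 0.677

0.677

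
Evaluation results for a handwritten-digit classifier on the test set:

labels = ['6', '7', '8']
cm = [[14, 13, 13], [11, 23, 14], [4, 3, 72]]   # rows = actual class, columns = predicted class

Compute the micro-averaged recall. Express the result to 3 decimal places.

Micro-averaging pools counts across classes: ΣTP=109, ΣFP=58, ΣFN=58.
Micro-recall = TP/(TP+FN) on pooled counts = 0.653 (equals overall accuracy in single-label multiclass).

0.653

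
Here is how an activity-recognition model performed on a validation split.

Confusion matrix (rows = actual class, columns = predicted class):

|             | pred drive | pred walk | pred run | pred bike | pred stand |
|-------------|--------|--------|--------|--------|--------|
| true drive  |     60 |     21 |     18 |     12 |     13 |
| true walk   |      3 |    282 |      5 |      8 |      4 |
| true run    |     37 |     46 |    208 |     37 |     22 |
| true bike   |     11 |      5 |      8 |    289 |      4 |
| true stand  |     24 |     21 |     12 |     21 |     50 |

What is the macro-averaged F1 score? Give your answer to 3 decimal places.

Per-class F1 score (2·TP/(2·TP+FP+FN)):
  drive: TP=60, FP=3+37+11+24=75, FN=21+18+12+13=64 → 120/259 = 0.4633
  walk: TP=282, FP=21+46+5+21=93, FN=3+5+8+4=20 → 564/677 = 0.8331
  run: TP=208, FP=18+5+8+12=43, FN=37+46+37+22=142 → 416/601 = 0.6922
  bike: TP=289, FP=12+8+37+21=78, FN=11+5+8+4=28 → 578/684 = 0.8450
  stand: TP=50, FP=13+4+22+4=43, FN=24+21+12+21=78 → 100/221 = 0.4525
Macro-F1 score = mean = (0.4633 + 0.8331 + 0.6922 + 0.8450 + 0.4525) / 5 = 0.657

0.657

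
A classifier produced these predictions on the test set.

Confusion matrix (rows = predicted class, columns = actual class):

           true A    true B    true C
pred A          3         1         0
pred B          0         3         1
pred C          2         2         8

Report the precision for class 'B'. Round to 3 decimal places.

0.750

One-vs-rest for 'B': TP = diagonal; FP = other classes predicted 'B'; FN = 'B' predicted as other.
precision = TP/(TP+FP).
B: TP=3, FP=0+1=1 → 3/4 = 0.7500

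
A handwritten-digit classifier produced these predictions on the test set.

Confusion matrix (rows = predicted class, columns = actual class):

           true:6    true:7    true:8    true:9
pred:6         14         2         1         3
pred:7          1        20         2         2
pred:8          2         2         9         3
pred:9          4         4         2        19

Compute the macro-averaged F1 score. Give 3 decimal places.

Per-class F1 score (2·TP/(2·TP+FP+FN)):
  6: TP=14, FP=2+1+3=6, FN=1+2+4=7 → 28/41 = 0.6829
  7: TP=20, FP=1+2+2=5, FN=2+2+4=8 → 40/53 = 0.7547
  8: TP=9, FP=2+2+3=7, FN=1+2+2=5 → 18/30 = 0.6000
  9: TP=19, FP=4+4+2=10, FN=3+2+3=8 → 38/56 = 0.6786
Macro-F1 score = mean = (0.6829 + 0.7547 + 0.6000 + 0.6786) / 4 = 0.679

0.679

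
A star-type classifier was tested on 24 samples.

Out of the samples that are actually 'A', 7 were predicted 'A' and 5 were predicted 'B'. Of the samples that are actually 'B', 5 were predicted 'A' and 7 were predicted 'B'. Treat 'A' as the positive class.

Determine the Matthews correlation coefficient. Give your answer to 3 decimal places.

MCC = (TP·TN − FP·FN) / √((TP+FP)(TP+FN)(TN+FP)(TN+FN))
Numerator = 7·7 − 5·5 = 24
Denominator = √(12·12·12·12) = √20736 = 144.0000
MCC = 24 / 144.0000 = 0.167

0.167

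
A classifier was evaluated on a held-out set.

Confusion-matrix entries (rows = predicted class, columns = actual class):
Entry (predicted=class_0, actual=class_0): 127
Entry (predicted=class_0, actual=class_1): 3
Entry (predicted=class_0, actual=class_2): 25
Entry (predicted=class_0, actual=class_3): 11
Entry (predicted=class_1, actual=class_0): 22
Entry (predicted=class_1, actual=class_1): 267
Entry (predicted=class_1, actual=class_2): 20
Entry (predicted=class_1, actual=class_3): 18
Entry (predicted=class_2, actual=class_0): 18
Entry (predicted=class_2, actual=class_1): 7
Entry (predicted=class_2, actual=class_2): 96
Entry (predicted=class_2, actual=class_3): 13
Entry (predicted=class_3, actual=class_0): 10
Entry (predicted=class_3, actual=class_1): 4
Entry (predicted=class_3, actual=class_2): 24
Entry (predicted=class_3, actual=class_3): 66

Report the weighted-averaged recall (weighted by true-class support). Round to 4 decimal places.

Per-class recall (TP/(TP+FN)):
  class_0: TP=127, FN=22+18+10=50 → 127/177 = 0.71751
  class_1: TP=267, FN=3+7+4=14 → 267/281 = 0.95018
  class_2: TP=96, FN=25+20+24=69 → 96/165 = 0.58182
  class_3: TP=66, FN=11+18+13=42 → 66/108 = 0.61111
Weighted-recall = Σ (supportᵢ/N)·recallᵢ with N=731: (177/731)·0.71751 + (281/731)·0.95018 + (165/731)·0.58182 + (108/731)·0.61111 = 0.7606

0.7606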